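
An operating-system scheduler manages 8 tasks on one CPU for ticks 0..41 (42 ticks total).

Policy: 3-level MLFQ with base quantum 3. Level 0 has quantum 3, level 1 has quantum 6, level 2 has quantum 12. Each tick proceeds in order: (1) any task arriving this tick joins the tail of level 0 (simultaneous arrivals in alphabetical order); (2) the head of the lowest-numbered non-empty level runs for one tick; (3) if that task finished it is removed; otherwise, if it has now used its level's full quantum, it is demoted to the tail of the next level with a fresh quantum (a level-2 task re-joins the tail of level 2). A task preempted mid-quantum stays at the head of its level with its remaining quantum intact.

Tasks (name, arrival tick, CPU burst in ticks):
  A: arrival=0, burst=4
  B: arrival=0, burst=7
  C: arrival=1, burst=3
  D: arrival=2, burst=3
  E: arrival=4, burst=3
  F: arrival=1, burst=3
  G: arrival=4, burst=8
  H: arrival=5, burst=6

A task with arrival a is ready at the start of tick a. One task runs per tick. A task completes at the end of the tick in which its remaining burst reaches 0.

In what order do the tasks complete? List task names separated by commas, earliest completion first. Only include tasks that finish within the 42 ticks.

completion order = C, F, D, E, A, B, G, H

t=0: L0/L1/L2 = AB/-/- → run A
t=1: L0/L1/L2 = ABCF/-/- → run A
t=2: L0/L1/L2 = ABCFD/-/- → run A
t=3: L0/L1/L2 = BCFD/A/- → run B
t=4: L0/L1/L2 = BCFDEG/A/- → run B
t=5: L0/L1/L2 = BCFDEGH/A/- → run B
t=6: L0/L1/L2 = CFDEGH/AB/- → run C
t=7: L0/L1/L2 = CFDEGH/AB/- → run C
t=8: L0/L1/L2 = CFDEGH/AB/- → run C
t=9: L0/L1/L2 = FDEGH/AB/- → run F
t=10: L0/L1/L2 = FDEGH/AB/- → run F
t=11: L0/L1/L2 = FDEGH/AB/- → run F
t=12: L0/L1/L2 = DEGH/AB/- → run D
t=13: L0/L1/L2 = DEGH/AB/- → run D
t=14: L0/L1/L2 = DEGH/AB/- → run D
t=15: L0/L1/L2 = EGH/AB/- → run E
t=16: L0/L1/L2 = EGH/AB/- → run E
t=17: L0/L1/L2 = EGH/AB/- → run E
t=18: L0/L1/L2 = GH/AB/- → run G
t=19: L0/L1/L2 = GH/AB/- → run G
t=20: L0/L1/L2 = GH/AB/- → run G
t=21: L0/L1/L2 = H/ABG/- → run H
t=22: L0/L1/L2 = H/ABG/- → run H
t=23: L0/L1/L2 = H/ABG/- → run H
t=24: L0/L1/L2 = -/ABGH/- → run A
t=25: L0/L1/L2 = -/BGH/- → run B
t=26: L0/L1/L2 = -/BGH/- → run B
t=27: L0/L1/L2 = -/BGH/- → run B
t=28: L0/L1/L2 = -/BGH/- → run B
t=29: L0/L1/L2 = -/GH/- → run G
t=30: L0/L1/L2 = -/GH/- → run G
t=31: L0/L1/L2 = -/GH/- → run G
t=32: L0/L1/L2 = -/GH/- → run G
t=33: L0/L1/L2 = -/GH/- → run G
t=34: L0/L1/L2 = -/H/- → run H
t=35: L0/L1/L2 = -/H/- → run H
t=36: L0/L1/L2 = -/H/- → run H
t=37: (idle)
t=38: (idle)
t=39: (idle)
t=40: (idle)
t=41: (idle)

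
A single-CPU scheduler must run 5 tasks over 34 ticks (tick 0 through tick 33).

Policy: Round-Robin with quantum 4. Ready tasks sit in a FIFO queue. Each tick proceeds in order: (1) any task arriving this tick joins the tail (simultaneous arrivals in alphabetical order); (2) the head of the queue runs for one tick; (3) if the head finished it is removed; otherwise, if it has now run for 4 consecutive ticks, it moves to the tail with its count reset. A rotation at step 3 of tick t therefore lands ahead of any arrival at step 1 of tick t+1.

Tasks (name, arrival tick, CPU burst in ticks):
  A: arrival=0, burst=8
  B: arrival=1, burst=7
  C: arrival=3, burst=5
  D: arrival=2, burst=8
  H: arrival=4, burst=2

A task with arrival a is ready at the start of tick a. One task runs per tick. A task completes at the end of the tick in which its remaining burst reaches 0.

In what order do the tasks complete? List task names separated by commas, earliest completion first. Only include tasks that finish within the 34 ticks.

t=0: queue=[A] q_used=0 → run A
t=1: queue=[A,B] q_used=1 → run A
t=2: queue=[A,B,D] q_used=2 → run A
t=3: queue=[A,B,D,C] q_used=3 → run A
t=4: queue=[B,D,C,A,H] q_used=0 → run B
t=5: queue=[B,D,C,A,H] q_used=1 → run B
t=6: queue=[B,D,C,A,H] q_used=2 → run B
t=7: queue=[B,D,C,A,H] q_used=3 → run B
t=8: queue=[D,C,A,H,B] q_used=0 → run D
t=9: queue=[D,C,A,H,B] q_used=1 → run D
t=10: queue=[D,C,A,H,B] q_used=2 → run D
t=11: queue=[D,C,A,H,B] q_used=3 → run D
t=12: queue=[C,A,H,B,D] q_used=0 → run C
t=13: queue=[C,A,H,B,D] q_used=1 → run C
t=14: queue=[C,A,H,B,D] q_used=2 → run C
t=15: queue=[C,A,H,B,D] q_used=3 → run C
t=16: queue=[A,H,B,D,C] q_used=0 → run A
t=17: queue=[A,H,B,D,C] q_used=1 → run A
t=18: queue=[A,H,B,D,C] q_used=2 → run A
t=19: queue=[A,H,B,D,C] q_used=3 → run A
t=20: queue=[H,B,D,C] q_used=0 → run H
t=21: queue=[H,B,D,C] q_used=1 → run H
t=22: queue=[B,D,C] q_used=0 → run B
t=23: queue=[B,D,C] q_used=1 → run B
t=24: queue=[B,D,C] q_used=2 → run B
t=25: queue=[D,C] q_used=0 → run D
t=26: queue=[D,C] q_used=1 → run D
t=27: queue=[D,C] q_used=2 → run D
t=28: queue=[D,C] q_used=3 → run D
t=29: queue=[C] q_used=0 → run C
t=30: (idle)
t=31: (idle)
t=32: (idle)
t=33: (idle)

completion order = A, H, B, D, C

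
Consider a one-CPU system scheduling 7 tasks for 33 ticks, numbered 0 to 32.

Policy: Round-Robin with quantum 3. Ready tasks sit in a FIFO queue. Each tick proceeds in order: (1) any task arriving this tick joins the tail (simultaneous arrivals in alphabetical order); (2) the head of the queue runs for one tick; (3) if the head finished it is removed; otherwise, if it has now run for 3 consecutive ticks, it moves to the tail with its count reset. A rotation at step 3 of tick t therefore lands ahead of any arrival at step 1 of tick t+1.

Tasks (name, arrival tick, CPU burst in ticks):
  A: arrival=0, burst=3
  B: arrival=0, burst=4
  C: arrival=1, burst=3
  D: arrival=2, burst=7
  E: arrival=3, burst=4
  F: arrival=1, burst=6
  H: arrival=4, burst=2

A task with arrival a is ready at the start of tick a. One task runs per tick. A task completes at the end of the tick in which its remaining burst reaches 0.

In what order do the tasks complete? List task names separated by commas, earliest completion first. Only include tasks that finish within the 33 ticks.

t=0: queue=[A,B] q_used=0 → run A
t=1: queue=[A,B,C,F] q_used=1 → run A
t=2: queue=[A,B,C,F,D] q_used=2 → run A
t=3: queue=[B,C,F,D,E] q_used=0 → run B
t=4: queue=[B,C,F,D,E,H] q_used=1 → run B
t=5: queue=[B,C,F,D,E,H] q_used=2 → run B
t=6: queue=[C,F,D,E,H,B] q_used=0 → run C
t=7: queue=[C,F,D,E,H,B] q_used=1 → run C
t=8: queue=[C,F,D,E,H,B] q_used=2 → run C
t=9: queue=[F,D,E,H,B] q_used=0 → run F
t=10: queue=[F,D,E,H,B] q_used=1 → run F
t=11: queue=[F,D,E,H,B] q_used=2 → run F
t=12: queue=[D,E,H,B,F] q_used=0 → run D
t=13: queue=[D,E,H,B,F] q_used=1 → run D
t=14: queue=[D,E,H,B,F] q_used=2 → run D
t=15: queue=[E,H,B,F,D] q_used=0 → run E
t=16: queue=[E,H,B,F,D] q_used=1 → run E
t=17: queue=[E,H,B,F,D] q_used=2 → run E
t=18: queue=[H,B,F,D,E] q_used=0 → run H
t=19: queue=[H,B,F,D,E] q_used=1 → run H
t=20: queue=[B,F,D,E] q_used=0 → run B
t=21: queue=[F,D,E] q_used=0 → run F
t=22: queue=[F,D,E] q_used=1 → run F
t=23: queue=[F,D,E] q_used=2 → run F
t=24: queue=[D,E] q_used=0 → run D
t=25: queue=[D,E] q_used=1 → run D
t=26: queue=[D,E] q_used=2 → run D
t=27: queue=[E,D] q_used=0 → run E
t=28: queue=[D] q_used=0 → run D
t=29: (idle)
t=30: (idle)
t=31: (idle)
t=32: (idle)

completion order = A, C, H, B, F, E, D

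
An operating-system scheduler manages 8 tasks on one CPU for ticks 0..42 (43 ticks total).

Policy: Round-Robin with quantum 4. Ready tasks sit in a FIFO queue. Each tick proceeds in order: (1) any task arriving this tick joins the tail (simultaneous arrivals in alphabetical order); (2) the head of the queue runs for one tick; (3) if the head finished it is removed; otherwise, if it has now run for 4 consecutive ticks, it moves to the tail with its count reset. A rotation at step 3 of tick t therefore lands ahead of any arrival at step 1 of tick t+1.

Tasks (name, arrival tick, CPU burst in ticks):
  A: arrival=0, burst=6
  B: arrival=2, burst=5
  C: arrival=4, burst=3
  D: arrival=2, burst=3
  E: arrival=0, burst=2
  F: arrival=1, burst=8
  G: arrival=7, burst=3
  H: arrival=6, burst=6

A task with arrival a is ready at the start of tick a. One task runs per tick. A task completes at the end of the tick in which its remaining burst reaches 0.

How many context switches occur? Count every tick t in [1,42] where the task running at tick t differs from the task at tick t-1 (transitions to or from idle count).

context switches = 12

t=0: queue=[A,E] q_used=0 → run A
t=1: queue=[A,E,F] q_used=1 → run A
t=2: queue=[A,E,F,B,D] q_used=2 → run A
t=3: queue=[A,E,F,B,D] q_used=3 → run A
t=4: queue=[E,F,B,D,A,C] q_used=0 → run E
t=5: queue=[E,F,B,D,A,C] q_used=1 → run E
t=6: queue=[F,B,D,A,C,H] q_used=0 → run F
t=7: queue=[F,B,D,A,C,H,G] q_used=1 → run F
t=8: queue=[F,B,D,A,C,H,G] q_used=2 → run F
t=9: queue=[F,B,D,A,C,H,G] q_used=3 → run F
t=10: queue=[B,D,A,C,H,G,F] q_used=0 → run B
t=11: queue=[B,D,A,C,H,G,F] q_used=1 → run B
t=12: queue=[B,D,A,C,H,G,F] q_used=2 → run B
t=13: queue=[B,D,A,C,H,G,F] q_used=3 → run B
t=14: queue=[D,A,C,H,G,F,B] q_used=0 → run D
t=15: queue=[D,A,C,H,G,F,B] q_used=1 → run D
t=16: queue=[D,A,C,H,G,F,B] q_used=2 → run D
t=17: queue=[A,C,H,G,F,B] q_used=0 → run A
t=18: queue=[A,C,H,G,F,B] q_used=1 → run A
t=19: queue=[C,H,G,F,B] q_used=0 → run C
t=20: queue=[C,H,G,F,B] q_used=1 → run C
t=21: queue=[C,H,G,F,B] q_used=2 → run C
t=22: queue=[H,G,F,B] q_used=0 → run H
t=23: queue=[H,G,F,B] q_used=1 → run H
t=24: queue=[H,G,F,B] q_used=2 → run H
t=25: queue=[H,G,F,B] q_used=3 → run H
t=26: queue=[G,F,B,H] q_used=0 → run G
t=27: queue=[G,F,B,H] q_used=1 → run G
t=28: queue=[G,F,B,H] q_used=2 → run G
t=29: queue=[F,B,H] q_used=0 → run F
t=30: queue=[F,B,H] q_used=1 → run F
t=31: queue=[F,B,H] q_used=2 → run F
t=32: queue=[F,B,H] q_used=3 → run F
t=33: queue=[B,H] q_used=0 → run B
t=34: queue=[H] q_used=0 → run H
t=35: queue=[H] q_used=1 → run H
t=36: (idle)
t=37: (idle)
t=38: (idle)
t=39: (idle)
t=40: (idle)
t=41: (idle)
t=42: (idle)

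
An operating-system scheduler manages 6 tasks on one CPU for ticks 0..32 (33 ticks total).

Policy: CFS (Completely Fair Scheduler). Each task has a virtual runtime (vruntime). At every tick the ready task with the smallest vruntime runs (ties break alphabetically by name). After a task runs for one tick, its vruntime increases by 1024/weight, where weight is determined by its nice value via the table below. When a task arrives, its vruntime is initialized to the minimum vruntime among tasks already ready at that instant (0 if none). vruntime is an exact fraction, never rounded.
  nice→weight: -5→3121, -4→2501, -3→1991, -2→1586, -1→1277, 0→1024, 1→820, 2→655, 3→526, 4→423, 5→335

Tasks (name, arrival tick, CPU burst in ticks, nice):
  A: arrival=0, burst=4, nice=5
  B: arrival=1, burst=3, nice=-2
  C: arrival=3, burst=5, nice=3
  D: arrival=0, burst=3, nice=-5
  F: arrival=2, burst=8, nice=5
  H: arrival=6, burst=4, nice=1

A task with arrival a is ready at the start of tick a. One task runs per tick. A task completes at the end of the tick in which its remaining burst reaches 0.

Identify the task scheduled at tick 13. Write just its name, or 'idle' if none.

running at tick 13 = F

t=0: vr[A=0 D=0] → run A
t=1: vr[A=1024/335 B=0 D=0] → run B
t=2: vr[A=1024/335 B=512/793 D=0 F=0] → run D
t=3: vr[A=1024/335 B=512/793 C=0 D=1024/3121 F=0] → run C
t=4: vr[A=1024/335 B=512/793 C=512/263 D=1024/3121 F=0] → run F
t=5: vr[A=1024/335 B=512/793 C=512/263 D=1024/3121 F=1024/335] → run D
t=6: vr[A=1024/335 B=512/793 C=512/263 D=2048/3121 F=1024/335 H=512/793] → run B
t=7: vr[A=1024/335 B=1024/793 C=512/263 D=2048/3121 F=1024/335 H=512/793] → run H
t=8: vr[A=1024/335 B=1024/793 C=512/263 D=2048/3121 F=1024/335 H=307968/162565] → run D
t=9: vr[A=1024/335 B=1024/793 C=512/263 F=1024/335 H=307968/162565] → run B
t=10: vr[A=1024/335 C=512/263 F=1024/335 H=307968/162565] → run H
t=11: vr[A=1024/335 C=512/263 F=1024/335 H=510976/162565] → run C
t=12: vr[A=1024/335 C=1024/263 F=1024/335 H=510976/162565] → run A
t=13: vr[A=2048/335 C=1024/263 F=1024/335 H=510976/162565] → run F
t=14: vr[A=2048/335 C=1024/263 F=2048/335 H=510976/162565] → run H
t=15: vr[A=2048/335 C=1024/263 F=2048/335 H=713984/162565] → run C
t=16: vr[A=2048/335 C=1536/263 F=2048/335 H=713984/162565] → run H
t=17: vr[A=2048/335 C=1536/263 F=2048/335] → run C
t=18: vr[A=2048/335 C=2048/263 F=2048/335] → run A
t=19: vr[A=3072/335 C=2048/263 F=2048/335] → run F
t=20: vr[A=3072/335 C=2048/263 F=3072/335] → run C
t=21: vr[A=3072/335 F=3072/335] → run A
t=22: vr[F=3072/335] → run F
t=23: vr[F=4096/335] → run F
t=24: vr[F=1024/67] → run F
t=25: vr[F=6144/335] → run F
t=26: vr[F=7168/335] → run F
t=27: (idle)
t=28: (idle)
t=29: (idle)
t=30: (idle)
t=31: (idle)
t=32: (idle)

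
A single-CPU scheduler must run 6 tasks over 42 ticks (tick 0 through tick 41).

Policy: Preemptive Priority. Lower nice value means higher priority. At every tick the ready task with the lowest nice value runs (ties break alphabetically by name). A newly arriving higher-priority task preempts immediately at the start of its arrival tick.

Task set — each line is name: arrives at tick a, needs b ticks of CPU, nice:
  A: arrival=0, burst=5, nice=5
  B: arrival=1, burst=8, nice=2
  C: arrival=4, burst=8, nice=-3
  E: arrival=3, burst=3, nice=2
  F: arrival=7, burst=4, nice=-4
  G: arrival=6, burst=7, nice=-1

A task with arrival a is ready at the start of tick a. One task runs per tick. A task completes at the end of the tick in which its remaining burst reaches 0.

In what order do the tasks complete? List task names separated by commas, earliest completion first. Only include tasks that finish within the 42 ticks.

t=0: ready={A} → run A
t=1: ready={A,B} → run B
t=2: ready={A,B} → run B
t=3: ready={A,B,E} → run B
t=4: ready={A,B,C,E} → run C
t=5: ready={A,B,C,E} → run C
t=6: ready={A,B,C,E,G} → run C
t=7: ready={A,B,C,E,F,G} → run F
t=8: ready={A,B,C,E,F,G} → run F
t=9: ready={A,B,C,E,F,G} → run F
t=10: ready={A,B,C,E,F,G} → run F
t=11: ready={A,B,C,E,G} → run C
t=12: ready={A,B,C,E,G} → run C
t=13: ready={A,B,C,E,G} → run C
t=14: ready={A,B,C,E,G} → run C
t=15: ready={A,B,C,E,G} → run C
t=16: ready={A,B,E,G} → run G
t=17: ready={A,B,E,G} → run G
t=18: ready={A,B,E,G} → run G
t=19: ready={A,B,E,G} → run G
t=20: ready={A,B,E,G} → run G
t=21: ready={A,B,E,G} → run G
t=22: ready={A,B,E,G} → run G
t=23: ready={A,B,E} → run B
t=24: ready={A,B,E} → run B
t=25: ready={A,B,E} → run B
t=26: ready={A,B,E} → run B
t=27: ready={A,B,E} → run B
t=28: ready={A,E} → run E
t=29: ready={A,E} → run E
t=30: ready={A,E} → run E
t=31: ready={A} → run A
t=32: ready={A} → run A
t=33: ready={A} → run A
t=34: ready={A} → run A
t=35: (idle)
t=36: (idle)
t=37: (idle)
t=38: (idle)
t=39: (idle)
t=40: (idle)
t=41: (idle)

completion order = F, C, G, B, E, A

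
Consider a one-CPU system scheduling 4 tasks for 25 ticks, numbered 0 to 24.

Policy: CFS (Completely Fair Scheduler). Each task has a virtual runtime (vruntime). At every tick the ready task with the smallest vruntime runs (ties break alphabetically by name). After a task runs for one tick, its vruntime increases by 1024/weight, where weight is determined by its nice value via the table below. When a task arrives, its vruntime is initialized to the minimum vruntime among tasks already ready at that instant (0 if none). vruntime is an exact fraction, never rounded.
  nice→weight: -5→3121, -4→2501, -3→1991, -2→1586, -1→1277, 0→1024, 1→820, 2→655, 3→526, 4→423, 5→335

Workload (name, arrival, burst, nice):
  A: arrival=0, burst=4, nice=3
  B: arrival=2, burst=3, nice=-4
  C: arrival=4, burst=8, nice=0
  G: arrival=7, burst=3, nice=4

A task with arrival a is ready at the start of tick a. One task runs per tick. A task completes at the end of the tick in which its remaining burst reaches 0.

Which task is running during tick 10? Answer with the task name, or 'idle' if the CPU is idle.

running at tick 10 = C

t=0: vr[A=0] → run A
t=1: vr[A=512/263] → run A
t=2: vr[A=1024/263 B=1024/263] → run A
t=3: vr[A=1536/263 B=1024/263] → run B
t=4: vr[A=1536/263 B=2830336/657763 C=2830336/657763] → run B
t=5: vr[A=1536/263 B=3099648/657763 C=2830336/657763] → run C
t=6: vr[A=1536/263 B=3099648/657763 C=3488099/657763] → run B
t=7: vr[A=1536/263 C=3488099/657763 G=3488099/657763] → run C
t=8: vr[A=1536/263 C=4145862/657763 G=3488099/657763] → run G
t=9: vr[A=1536/263 C=4145862/657763 G=2149015189/278233749] → run A
t=10: vr[C=4145862/657763 G=2149015189/278233749] → run C
t=11: vr[C=4803625/657763 G=2149015189/278233749] → run C
t=12: vr[C=5461388/657763 G=2149015189/278233749] → run G
t=13: vr[C=5461388/657763 G=2822564501/278233749] → run C
t=14: vr[C=6119151/657763 G=2822564501/278233749] → run C
t=15: vr[C=6776914/657763 G=2822564501/278233749] → run G
t=16: vr[C=6776914/657763] → run C
t=17: vr[C=7434677/657763] → run C
t=18: (idle)
t=19: (idle)
t=20: (idle)
t=21: (idle)
t=22: (idle)
t=23: (idle)
t=24: (idle)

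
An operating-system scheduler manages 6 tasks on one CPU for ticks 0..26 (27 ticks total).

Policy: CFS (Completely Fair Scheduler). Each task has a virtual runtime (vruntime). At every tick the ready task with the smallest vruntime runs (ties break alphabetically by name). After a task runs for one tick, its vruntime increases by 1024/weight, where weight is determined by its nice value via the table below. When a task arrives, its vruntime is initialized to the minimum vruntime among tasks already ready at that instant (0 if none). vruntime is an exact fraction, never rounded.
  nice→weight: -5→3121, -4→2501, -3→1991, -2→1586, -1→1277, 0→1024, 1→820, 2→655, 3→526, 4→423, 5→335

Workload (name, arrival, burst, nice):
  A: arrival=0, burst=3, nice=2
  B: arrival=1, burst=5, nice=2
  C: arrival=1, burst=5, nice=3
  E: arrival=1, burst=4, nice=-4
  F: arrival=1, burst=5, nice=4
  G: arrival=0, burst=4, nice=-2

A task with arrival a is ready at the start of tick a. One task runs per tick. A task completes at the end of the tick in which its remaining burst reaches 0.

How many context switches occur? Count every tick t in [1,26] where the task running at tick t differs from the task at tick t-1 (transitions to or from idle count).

t=0: vr[A=0 G=0] → run A
t=1: vr[A=1024/655 B=0 C=0 E=0 F=0 G=0] → run B
t=2: vr[A=1024/655 B=1024/655 C=0 E=0 F=0 G=0] → run C
t=3: vr[A=1024/655 B=1024/655 C=512/263 E=0 F=0 G=0] → run E
t=4: vr[A=1024/655 B=1024/655 C=512/263 E=1024/2501 F=0 G=0] → run F
t=5: vr[A=1024/655 B=1024/655 C=512/263 E=1024/2501 F=1024/423 G=0] → run G
t=6: vr[A=1024/655 B=1024/655 C=512/263 E=1024/2501 F=1024/423 G=512/793] → run E
t=7: vr[A=1024/655 B=1024/655 C=512/263 E=2048/2501 F=1024/423 G=512/793] → run G
t=8: vr[A=1024/655 B=1024/655 C=512/263 E=2048/2501 F=1024/423 G=1024/793] → run E
t=9: vr[A=1024/655 B=1024/655 C=512/263 E=3072/2501 F=1024/423 G=1024/793] → run E
t=10: vr[A=1024/655 B=1024/655 C=512/263 F=1024/423 G=1024/793] → run G
t=11: vr[A=1024/655 B=1024/655 C=512/263 F=1024/423 G=1536/793] → run A
t=12: vr[A=2048/655 B=1024/655 C=512/263 F=1024/423 G=1536/793] → run B
t=13: vr[A=2048/655 B=2048/655 C=512/263 F=1024/423 G=1536/793] → run G
t=14: vr[A=2048/655 B=2048/655 C=512/263 F=1024/423] → run C
t=15: vr[A=2048/655 B=2048/655 C=1024/263 F=1024/423] → run F
t=16: vr[A=2048/655 B=2048/655 C=1024/263 F=2048/423] → run A
t=17: vr[B=2048/655 C=1024/263 F=2048/423] → run B
t=18: vr[B=3072/655 C=1024/263 F=2048/423] → run C
t=19: vr[B=3072/655 C=1536/263 F=2048/423] → run B
t=20: vr[B=4096/655 C=1536/263 F=2048/423] → run F
t=21: vr[B=4096/655 C=1536/263 F=1024/141] → run C
t=22: vr[B=4096/655 C=2048/263 F=1024/141] → run B
t=23: vr[C=2048/263 F=1024/141] → run F
t=24: vr[C=2048/263 F=4096/423] → run C
t=25: vr[F=4096/423] → run F
t=26: (idle)

context switches = 25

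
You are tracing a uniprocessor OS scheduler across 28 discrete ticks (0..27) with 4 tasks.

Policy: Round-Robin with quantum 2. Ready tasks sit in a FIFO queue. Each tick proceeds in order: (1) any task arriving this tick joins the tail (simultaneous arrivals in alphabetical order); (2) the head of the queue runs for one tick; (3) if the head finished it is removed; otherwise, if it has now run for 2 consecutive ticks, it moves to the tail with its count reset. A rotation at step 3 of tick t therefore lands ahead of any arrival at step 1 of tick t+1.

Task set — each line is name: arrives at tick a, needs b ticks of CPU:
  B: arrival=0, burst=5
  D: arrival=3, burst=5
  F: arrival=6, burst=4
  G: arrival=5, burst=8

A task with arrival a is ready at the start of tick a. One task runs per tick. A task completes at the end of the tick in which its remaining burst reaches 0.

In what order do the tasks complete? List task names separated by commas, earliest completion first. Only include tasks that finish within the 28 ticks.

completion order = B, D, F, G

t=0: queue=[B] q_used=0 → run B
t=1: queue=[B] q_used=1 → run B
t=2: queue=[B] q_used=0 → run B
t=3: queue=[B,D] q_used=1 → run B
t=4: queue=[D,B] q_used=0 → run D
t=5: queue=[D,B,G] q_used=1 → run D
t=6: queue=[B,G,D,F] q_used=0 → run B
t=7: queue=[G,D,F] q_used=0 → run G
t=8: queue=[G,D,F] q_used=1 → run G
t=9: queue=[D,F,G] q_used=0 → run D
t=10: queue=[D,F,G] q_used=1 → run D
t=11: queue=[F,G,D] q_used=0 → run F
t=12: queue=[F,G,D] q_used=1 → run F
t=13: queue=[G,D,F] q_used=0 → run G
t=14: queue=[G,D,F] q_used=1 → run G
t=15: queue=[D,F,G] q_used=0 → run D
t=16: queue=[F,G] q_used=0 → run F
t=17: queue=[F,G] q_used=1 → run F
t=18: queue=[G] q_used=0 → run G
t=19: queue=[G] q_used=1 → run G
t=20: queue=[G] q_used=0 → run G
t=21: queue=[G] q_used=1 → run G
t=22: (idle)
t=23: (idle)
t=24: (idle)
t=25: (idle)
t=26: (idle)
t=27: (idle)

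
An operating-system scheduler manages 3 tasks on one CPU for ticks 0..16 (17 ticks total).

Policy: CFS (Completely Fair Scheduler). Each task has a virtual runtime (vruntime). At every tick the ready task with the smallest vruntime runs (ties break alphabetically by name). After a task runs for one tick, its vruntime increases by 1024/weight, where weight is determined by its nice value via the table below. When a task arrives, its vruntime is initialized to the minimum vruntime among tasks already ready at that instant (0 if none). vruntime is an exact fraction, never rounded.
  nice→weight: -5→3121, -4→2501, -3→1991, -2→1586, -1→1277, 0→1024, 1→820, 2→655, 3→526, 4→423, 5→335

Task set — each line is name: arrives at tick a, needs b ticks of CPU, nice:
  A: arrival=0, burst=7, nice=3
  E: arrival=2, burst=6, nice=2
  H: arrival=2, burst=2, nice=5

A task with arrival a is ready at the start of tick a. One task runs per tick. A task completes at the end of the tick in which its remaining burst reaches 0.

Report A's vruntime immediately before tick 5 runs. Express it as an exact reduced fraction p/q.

vruntime(A, start of tick 5) = 1536/263

t=0: vr[A=0] → run A
t=1: vr[A=512/263] → run A
t=2: vr[A=1024/263 E=1024/263 H=1024/263] → run A
t=3: vr[A=1536/263 E=1024/263 H=1024/263] → run E
t=4: vr[A=1536/263 E=940032/172265 H=1024/263] → run H
t=5: vr[A=1536/263 E=940032/172265 H=612352/88105] → run E
t=6: vr[A=1536/263 E=1209344/172265 H=612352/88105] → run A
t=7: vr[A=2048/263 E=1209344/172265 H=612352/88105] → run H
t=8: vr[A=2048/263 E=1209344/172265] → run E
t=9: vr[A=2048/263 E=1478656/172265] → run A
t=10: vr[A=2560/263 E=1478656/172265] → run E
t=11: vr[A=2560/263 E=1747968/172265] → run A
t=12: vr[A=3072/263 E=1747968/172265] → run E
t=13: vr[A=3072/263 E=403456/34453] → run A
t=14: vr[E=403456/34453] → run E
t=15: (idle)
t=16: (idle)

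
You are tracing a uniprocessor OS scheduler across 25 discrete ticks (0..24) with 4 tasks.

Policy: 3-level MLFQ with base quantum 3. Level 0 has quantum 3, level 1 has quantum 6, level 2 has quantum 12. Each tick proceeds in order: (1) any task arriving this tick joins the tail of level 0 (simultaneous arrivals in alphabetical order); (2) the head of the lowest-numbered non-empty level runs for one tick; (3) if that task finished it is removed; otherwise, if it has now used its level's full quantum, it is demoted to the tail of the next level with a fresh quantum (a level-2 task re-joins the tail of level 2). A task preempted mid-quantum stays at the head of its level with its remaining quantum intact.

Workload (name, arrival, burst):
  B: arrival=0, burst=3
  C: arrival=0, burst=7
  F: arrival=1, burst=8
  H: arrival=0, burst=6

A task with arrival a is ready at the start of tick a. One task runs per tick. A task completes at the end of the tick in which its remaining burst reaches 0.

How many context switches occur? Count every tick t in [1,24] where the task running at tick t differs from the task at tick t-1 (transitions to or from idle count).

context switches = 7

t=0: L0/L1/L2 = BCH/-/- → run B
t=1: L0/L1/L2 = BCHF/-/- → run B
t=2: L0/L1/L2 = BCHF/-/- → run B
t=3: L0/L1/L2 = CHF/-/- → run C
t=4: L0/L1/L2 = CHF/-/- → run C
t=5: L0/L1/L2 = CHF/-/- → run C
t=6: L0/L1/L2 = HF/C/- → run H
t=7: L0/L1/L2 = HF/C/- → run H
t=8: L0/L1/L2 = HF/C/- → run H
t=9: L0/L1/L2 = F/CH/- → run F
t=10: L0/L1/L2 = F/CH/- → run F
t=11: L0/L1/L2 = F/CH/- → run F
t=12: L0/L1/L2 = -/CHF/- → run C
t=13: L0/L1/L2 = -/CHF/- → run C
t=14: L0/L1/L2 = -/CHF/- → run C
t=15: L0/L1/L2 = -/CHF/- → run C
t=16: L0/L1/L2 = -/HF/- → run H
t=17: L0/L1/L2 = -/HF/- → run H
t=18: L0/L1/L2 = -/HF/- → run H
t=19: L0/L1/L2 = -/F/- → run F
t=20: L0/L1/L2 = -/F/- → run F
t=21: L0/L1/L2 = -/F/- → run F
t=22: L0/L1/L2 = -/F/- → run F
t=23: L0/L1/L2 = -/F/- → run F
t=24: (idle)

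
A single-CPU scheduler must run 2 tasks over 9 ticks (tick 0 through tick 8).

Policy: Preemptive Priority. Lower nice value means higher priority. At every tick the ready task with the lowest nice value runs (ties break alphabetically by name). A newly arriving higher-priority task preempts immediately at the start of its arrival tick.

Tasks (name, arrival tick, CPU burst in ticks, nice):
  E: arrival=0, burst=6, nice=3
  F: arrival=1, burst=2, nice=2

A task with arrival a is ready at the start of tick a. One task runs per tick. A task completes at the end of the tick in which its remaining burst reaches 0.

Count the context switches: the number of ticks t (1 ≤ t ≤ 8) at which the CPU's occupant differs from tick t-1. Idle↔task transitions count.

t=0: ready={E} → run E
t=1: ready={E,F} → run F
t=2: ready={E,F} → run F
t=3: ready={E} → run E
t=4: ready={E} → run E
t=5: ready={E} → run E
t=6: ready={E} → run E
t=7: ready={E} → run E
t=8: (idle)

context switches = 3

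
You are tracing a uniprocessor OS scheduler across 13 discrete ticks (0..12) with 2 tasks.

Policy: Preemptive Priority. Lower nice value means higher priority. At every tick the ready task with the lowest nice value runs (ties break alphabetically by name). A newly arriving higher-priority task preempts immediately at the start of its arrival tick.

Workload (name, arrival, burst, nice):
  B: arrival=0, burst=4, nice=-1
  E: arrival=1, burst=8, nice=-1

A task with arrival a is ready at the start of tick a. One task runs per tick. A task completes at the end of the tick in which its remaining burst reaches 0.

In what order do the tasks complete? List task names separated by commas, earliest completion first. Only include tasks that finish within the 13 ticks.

completion order = B, E

t=0: ready={B} → run B
t=1: ready={B,E} → run B
t=2: ready={B,E} → run B
t=3: ready={B,E} → run B
t=4: ready={E} → run E
t=5: ready={E} → run E
t=6: ready={E} → run E
t=7: ready={E} → run E
t=8: ready={E} → run E
t=9: ready={E} → run E
t=10: ready={E} → run E
t=11: ready={E} → run E
t=12: (idle)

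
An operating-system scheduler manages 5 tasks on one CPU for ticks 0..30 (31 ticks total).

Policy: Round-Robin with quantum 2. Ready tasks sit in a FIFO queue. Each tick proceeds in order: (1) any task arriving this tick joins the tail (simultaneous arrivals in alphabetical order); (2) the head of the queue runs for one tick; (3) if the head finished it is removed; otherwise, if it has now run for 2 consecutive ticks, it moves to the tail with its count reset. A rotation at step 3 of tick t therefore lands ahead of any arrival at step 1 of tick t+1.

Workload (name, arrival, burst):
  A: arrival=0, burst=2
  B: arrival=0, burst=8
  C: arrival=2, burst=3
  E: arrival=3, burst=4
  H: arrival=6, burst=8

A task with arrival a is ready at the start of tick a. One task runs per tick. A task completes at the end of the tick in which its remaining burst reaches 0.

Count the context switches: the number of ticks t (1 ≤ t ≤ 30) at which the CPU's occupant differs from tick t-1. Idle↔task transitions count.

context switches = 12

t=0: queue=[A,B] q_used=0 → run A
t=1: queue=[A,B] q_used=1 → run A
t=2: queue=[B,C] q_used=0 → run B
t=3: queue=[B,C,E] q_used=1 → run B
t=4: queue=[C,E,B] q_used=0 → run C
t=5: queue=[C,E,B] q_used=1 → run C
t=6: queue=[E,B,C,H] q_used=0 → run E
t=7: queue=[E,B,C,H] q_used=1 → run E
t=8: queue=[B,C,H,E] q_used=0 → run B
t=9: queue=[B,C,H,E] q_used=1 → run B
t=10: queue=[C,H,E,B] q_used=0 → run C
t=11: queue=[H,E,B] q_used=0 → run H
t=12: queue=[H,E,B] q_used=1 → run H
t=13: queue=[E,B,H] q_used=0 → run E
t=14: queue=[E,B,H] q_used=1 → run E
t=15: queue=[B,H] q_used=0 → run B
t=16: queue=[B,H] q_used=1 → run B
t=17: queue=[H,B] q_used=0 → run H
t=18: queue=[H,B] q_used=1 → run H
t=19: queue=[B,H] q_used=0 → run B
t=20: queue=[B,H] q_used=1 → run B
t=21: queue=[H] q_used=0 → run H
t=22: queue=[H] q_used=1 → run H
t=23: queue=[H] q_used=0 → run H
t=24: queue=[H] q_used=1 → run H
t=25: (idle)
t=26: (idle)
t=27: (idle)
t=28: (idle)
t=29: (idle)
t=30: (idle)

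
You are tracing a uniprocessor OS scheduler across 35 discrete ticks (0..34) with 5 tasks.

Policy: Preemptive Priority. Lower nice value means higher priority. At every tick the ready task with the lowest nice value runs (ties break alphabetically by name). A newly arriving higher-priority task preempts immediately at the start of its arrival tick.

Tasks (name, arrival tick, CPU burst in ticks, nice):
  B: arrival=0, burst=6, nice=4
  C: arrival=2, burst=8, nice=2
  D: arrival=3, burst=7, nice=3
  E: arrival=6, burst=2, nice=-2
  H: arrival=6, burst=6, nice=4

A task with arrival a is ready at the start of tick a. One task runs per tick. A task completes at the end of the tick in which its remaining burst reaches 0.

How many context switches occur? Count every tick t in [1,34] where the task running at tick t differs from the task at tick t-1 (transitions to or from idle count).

context switches = 7

t=0: ready={B} → run B
t=1: ready={B} → run B
t=2: ready={B,C} → run C
t=3: ready={B,C,D} → run C
t=4: ready={B,C,D} → run C
t=5: ready={B,C,D} → run C
t=6: ready={B,C,D,E,H} → run E
t=7: ready={B,C,D,E,H} → run E
t=8: ready={B,C,D,H} → run C
t=9: ready={B,C,D,H} → run C
t=10: ready={B,C,D,H} → run C
t=11: ready={B,C,D,H} → run C
t=12: ready={B,D,H} → run D
t=13: ready={B,D,H} → run D
t=14: ready={B,D,H} → run D
t=15: ready={B,D,H} → run D
t=16: ready={B,D,H} → run D
t=17: ready={B,D,H} → run D
t=18: ready={B,D,H} → run D
t=19: ready={B,H} → run B
t=20: ready={B,H} → run B
t=21: ready={B,H} → run B
t=22: ready={B,H} → run B
t=23: ready={H} → run H
t=24: ready={H} → run H
t=25: ready={H} → run H
t=26: ready={H} → run H
t=27: ready={H} → run H
t=28: ready={H} → run H
t=29: (idle)
t=30: (idle)
t=31: (idle)
t=32: (idle)
t=33: (idle)
t=34: (idle)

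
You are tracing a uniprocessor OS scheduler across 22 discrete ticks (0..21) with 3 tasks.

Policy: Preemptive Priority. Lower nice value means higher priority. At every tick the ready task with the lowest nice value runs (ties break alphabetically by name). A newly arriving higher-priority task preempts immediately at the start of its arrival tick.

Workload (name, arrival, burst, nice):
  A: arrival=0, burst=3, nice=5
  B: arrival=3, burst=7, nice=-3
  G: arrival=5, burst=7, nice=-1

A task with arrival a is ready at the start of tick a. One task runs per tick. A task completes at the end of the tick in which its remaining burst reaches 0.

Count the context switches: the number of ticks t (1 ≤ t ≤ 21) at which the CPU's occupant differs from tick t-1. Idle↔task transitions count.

context switches = 3

t=0: ready={A} → run A
t=1: ready={A} → run A
t=2: ready={A} → run A
t=3: ready={B} → run B
t=4: ready={B} → run B
t=5: ready={B,G} → run B
t=6: ready={B,G} → run B
t=7: ready={B,G} → run B
t=8: ready={B,G} → run B
t=9: ready={B,G} → run B
t=10: ready={G} → run G
t=11: ready={G} → run G
t=12: ready={G} → run G
t=13: ready={G} → run G
t=14: ready={G} → run G
t=15: ready={G} → run G
t=16: ready={G} → run G
t=17: (idle)
t=18: (idle)
t=19: (idle)
t=20: (idle)
t=21: (idle)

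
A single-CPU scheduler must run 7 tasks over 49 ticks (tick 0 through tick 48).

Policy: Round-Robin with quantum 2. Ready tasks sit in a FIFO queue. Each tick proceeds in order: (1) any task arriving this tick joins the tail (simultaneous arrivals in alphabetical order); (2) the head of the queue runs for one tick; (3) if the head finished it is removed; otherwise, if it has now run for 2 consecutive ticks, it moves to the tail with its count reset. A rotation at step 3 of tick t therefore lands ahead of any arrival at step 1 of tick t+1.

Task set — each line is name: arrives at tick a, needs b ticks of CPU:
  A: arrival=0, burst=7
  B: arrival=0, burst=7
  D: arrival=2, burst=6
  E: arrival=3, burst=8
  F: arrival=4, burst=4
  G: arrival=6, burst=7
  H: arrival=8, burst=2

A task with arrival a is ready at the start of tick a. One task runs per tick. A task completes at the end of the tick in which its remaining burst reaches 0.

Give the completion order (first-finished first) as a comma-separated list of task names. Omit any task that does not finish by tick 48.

completion order = H, F, A, D, B, E, G

t=0: queue=[A,B] q_used=0 → run A
t=1: queue=[A,B] q_used=1 → run A
t=2: queue=[B,A,D] q_used=0 → run B
t=3: queue=[B,A,D,E] q_used=1 → run B
t=4: queue=[A,D,E,B,F] q_used=0 → run A
t=5: queue=[A,D,E,B,F] q_used=1 → run A
t=6: queue=[D,E,B,F,A,G] q_used=0 → run D
t=7: queue=[D,E,B,F,A,G] q_used=1 → run D
t=8: queue=[E,B,F,A,G,D,H] q_used=0 → run E
t=9: queue=[E,B,F,A,G,D,H] q_used=1 → run E
t=10: queue=[B,F,A,G,D,H,E] q_used=0 → run B
t=11: queue=[B,F,A,G,D,H,E] q_used=1 → run B
t=12: queue=[F,A,G,D,H,E,B] q_used=0 → run F
t=13: queue=[F,A,G,D,H,E,B] q_used=1 → run F
t=14: queue=[A,G,D,H,E,B,F] q_used=0 → run A
t=15: queue=[A,G,D,H,E,B,F] q_used=1 → run A
t=16: queue=[G,D,H,E,B,F,A] q_used=0 → run G
t=17: queue=[G,D,H,E,B,F,A] q_used=1 → run G
t=18: queue=[D,H,E,B,F,A,G] q_used=0 → run D
t=19: queue=[D,H,E,B,F,A,G] q_used=1 → run D
t=20: queue=[H,E,B,F,A,G,D] q_used=0 → run H
t=21: queue=[H,E,B,F,A,G,D] q_used=1 → run H
t=22: queue=[E,B,F,A,G,D] q_used=0 → run E
t=23: queue=[E,B,F,A,G,D] q_used=1 → run E
t=24: queue=[B,F,A,G,D,E] q_used=0 → run B
t=25: queue=[B,F,A,G,D,E] q_used=1 → run B
t=26: queue=[F,A,G,D,E,B] q_used=0 → run F
t=27: queue=[F,A,G,D,E,B] q_used=1 → run F
t=28: queue=[A,G,D,E,B] q_used=0 → run A
t=29: queue=[G,D,E,B] q_used=0 → run G
t=30: queue=[G,D,E,B] q_used=1 → run G
t=31: queue=[D,E,B,G] q_used=0 → run D
t=32: queue=[D,E,B,G] q_used=1 → run D
t=33: queue=[E,B,G] q_used=0 → run E
t=34: queue=[E,B,G] q_used=1 → run E
t=35: queue=[B,G,E] q_used=0 → run B
t=36: queue=[G,E] q_used=0 → run G
t=37: queue=[G,E] q_used=1 → run G
t=38: queue=[E,G] q_used=0 → run E
t=39: queue=[E,G] q_used=1 → run E
t=40: queue=[G] q_used=0 → run G
t=41: (idle)
t=42: (idle)
t=43: (idle)
t=44: (idle)
t=45: (idle)
t=46: (idle)
t=47: (idle)
t=48: (idle)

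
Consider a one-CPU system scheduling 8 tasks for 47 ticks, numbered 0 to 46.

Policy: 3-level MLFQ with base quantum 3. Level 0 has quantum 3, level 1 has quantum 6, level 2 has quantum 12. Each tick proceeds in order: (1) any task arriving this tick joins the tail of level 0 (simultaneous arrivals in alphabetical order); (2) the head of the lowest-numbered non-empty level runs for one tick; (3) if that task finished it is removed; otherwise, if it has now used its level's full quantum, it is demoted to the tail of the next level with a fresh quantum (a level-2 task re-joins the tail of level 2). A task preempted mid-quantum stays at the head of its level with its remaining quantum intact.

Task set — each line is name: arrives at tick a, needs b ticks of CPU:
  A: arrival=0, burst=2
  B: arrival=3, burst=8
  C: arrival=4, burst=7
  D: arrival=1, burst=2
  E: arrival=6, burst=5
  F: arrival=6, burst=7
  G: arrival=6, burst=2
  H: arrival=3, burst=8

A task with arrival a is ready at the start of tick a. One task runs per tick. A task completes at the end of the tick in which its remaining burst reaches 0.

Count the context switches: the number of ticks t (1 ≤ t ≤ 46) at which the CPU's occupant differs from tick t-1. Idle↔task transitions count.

t=0: L0/L1/L2 = A/-/- → run A
t=1: L0/L1/L2 = AD/-/- → run A
t=2: L0/L1/L2 = D/-/- → run D
t=3: L0/L1/L2 = DBH/-/- → run D
t=4: L0/L1/L2 = BHC/-/- → run B
t=5: L0/L1/L2 = BHC/-/- → run B
t=6: L0/L1/L2 = BHCEFG/-/- → run B
t=7: L0/L1/L2 = HCEFG/B/- → run H
t=8: L0/L1/L2 = HCEFG/B/- → run H
t=9: L0/L1/L2 = HCEFG/B/- → run H
t=10: L0/L1/L2 = CEFG/BH/- → run C
t=11: L0/L1/L2 = CEFG/BH/- → run C
t=12: L0/L1/L2 = CEFG/BH/- → run C
t=13: L0/L1/L2 = EFG/BHC/- → run E
t=14: L0/L1/L2 = EFG/BHC/- → run E
t=15: L0/L1/L2 = EFG/BHC/- → run E
t=16: L0/L1/L2 = FG/BHCE/- → run F
t=17: L0/L1/L2 = FG/BHCE/- → run F
t=18: L0/L1/L2 = FG/BHCE/- → run F
t=19: L0/L1/L2 = G/BHCEF/- → run G
t=20: L0/L1/L2 = G/BHCEF/- → run G
t=21: L0/L1/L2 = -/BHCEF/- → run B
t=22: L0/L1/L2 = -/BHCEF/- → run B
t=23: L0/L1/L2 = -/BHCEF/- → run B
t=24: L0/L1/L2 = -/BHCEF/- → run B
t=25: L0/L1/L2 = -/BHCEF/- → run B
t=26: L0/L1/L2 = -/HCEF/- → run H
t=27: L0/L1/L2 = -/HCEF/- → run H
t=28: L0/L1/L2 = -/HCEF/- → run H
t=29: L0/L1/L2 = -/HCEF/- → run H
t=30: L0/L1/L2 = -/HCEF/- → run H
t=31: L0/L1/L2 = -/CEF/- → run C
t=32: L0/L1/L2 = -/CEF/- → run C
t=33: L0/L1/L2 = -/CEF/- → run C
t=34: L0/L1/L2 = -/CEF/- → run C
t=35: L0/L1/L2 = -/EF/- → run E
t=36: L0/L1/L2 = -/EF/- → run E
t=37: L0/L1/L2 = -/F/- → run F
t=38: L0/L1/L2 = -/F/- → run F
t=39: L0/L1/L2 = -/F/- → run F
t=40: L0/L1/L2 = -/F/- → run F
t=41: (idle)
t=42: (idle)
t=43: (idle)
t=44: (idle)
t=45: (idle)
t=46: (idle)

context switches = 13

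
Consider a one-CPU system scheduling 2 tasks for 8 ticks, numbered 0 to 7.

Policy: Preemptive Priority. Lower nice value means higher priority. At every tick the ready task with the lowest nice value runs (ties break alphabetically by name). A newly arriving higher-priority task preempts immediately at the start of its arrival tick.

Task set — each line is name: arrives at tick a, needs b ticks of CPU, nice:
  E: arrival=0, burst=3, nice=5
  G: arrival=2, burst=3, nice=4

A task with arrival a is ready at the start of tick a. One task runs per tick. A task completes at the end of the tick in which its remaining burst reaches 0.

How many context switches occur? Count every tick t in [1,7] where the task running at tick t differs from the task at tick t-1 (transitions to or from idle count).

context switches = 3

t=0: ready={E} → run E
t=1: ready={E} → run E
t=2: ready={E,G} → run G
t=3: ready={E,G} → run G
t=4: ready={E,G} → run G
t=5: ready={E} → run E
t=6: (idle)
t=7: (idle)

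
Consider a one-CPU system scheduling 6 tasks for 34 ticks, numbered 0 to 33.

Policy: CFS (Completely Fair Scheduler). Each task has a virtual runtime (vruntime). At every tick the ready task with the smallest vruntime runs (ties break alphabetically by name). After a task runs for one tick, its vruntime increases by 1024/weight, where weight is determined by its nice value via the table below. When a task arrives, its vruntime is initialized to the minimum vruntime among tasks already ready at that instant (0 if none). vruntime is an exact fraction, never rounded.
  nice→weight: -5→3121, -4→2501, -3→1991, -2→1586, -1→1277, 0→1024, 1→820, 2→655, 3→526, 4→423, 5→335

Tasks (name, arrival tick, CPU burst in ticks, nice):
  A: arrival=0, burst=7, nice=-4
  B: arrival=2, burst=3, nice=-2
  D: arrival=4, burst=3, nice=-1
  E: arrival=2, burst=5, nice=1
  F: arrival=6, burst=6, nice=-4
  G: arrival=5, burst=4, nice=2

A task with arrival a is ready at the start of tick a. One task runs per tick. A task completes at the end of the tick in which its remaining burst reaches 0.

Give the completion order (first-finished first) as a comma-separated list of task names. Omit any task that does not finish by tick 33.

completion order = B, D, A, F, G, E

t=0: vr[A=0] → run A
t=1: vr[A=1024/2501] → run A
t=2: vr[A=2048/2501 B=2048/2501 E=2048/2501] → run A
t=3: vr[A=3072/2501 B=2048/2501 E=2048/2501] → run B
t=4: vr[A=3072/2501 B=47616/32513 D=2048/2501 E=2048/2501] → run D
t=5: vr[A=3072/2501 B=47616/32513 D=5176320/3193777 E=2048/2501 G=2048/2501] → run E
t=6: vr[A=3072/2501 B=47616/32513 D=5176320/3193777 E=25856/12505 F=2048/2501 G=2048/2501] → run F
t=7: vr[A=3072/2501 B=47616/32513 D=5176320/3193777 E=25856/12505 F=3072/2501 G=2048/2501] → run G
t=8: vr[A=3072/2501 B=47616/32513 D=5176320/3193777 E=25856/12505 F=3072/2501 G=3902464/1638155] → run A
t=9: vr[A=4096/2501 B=47616/32513 D=5176320/3193777 E=25856/12505 F=3072/2501 G=3902464/1638155] → run F
t=10: vr[A=4096/2501 B=47616/32513 D=5176320/3193777 E=25856/12505 F=4096/2501 G=3902464/1638155] → run B
t=11: vr[A=4096/2501 B=68608/32513 D=5176320/3193777 E=25856/12505 F=4096/2501 G=3902464/1638155] → run D
t=12: vr[A=4096/2501 B=68608/32513 D=7737344/3193777 E=25856/12505 F=4096/2501 G=3902464/1638155] → run A
t=13: vr[A=5120/2501 B=68608/32513 D=7737344/3193777 E=25856/12505 F=4096/2501 G=3902464/1638155] → run F
t=14: vr[A=5120/2501 B=68608/32513 D=7737344/3193777 E=25856/12505 F=5120/2501 G=3902464/1638155] → run A
t=15: vr[A=6144/2501 B=68608/32513 D=7737344/3193777 E=25856/12505 F=5120/2501 G=3902464/1638155] → run F
t=16: vr[A=6144/2501 B=68608/32513 D=7737344/3193777 E=25856/12505 F=6144/2501 G=3902464/1638155] → run E
t=17: vr[A=6144/2501 B=68608/32513 D=7737344/3193777 E=41472/12505 F=6144/2501 G=3902464/1638155] → run B
t=18: vr[A=6144/2501 D=7737344/3193777 E=41472/12505 F=6144/2501 G=3902464/1638155] → run G
t=19: vr[A=6144/2501 D=7737344/3193777 E=41472/12505 F=6144/2501 G=6463488/1638155] → run D
t=20: vr[A=6144/2501 E=41472/12505 F=6144/2501 G=6463488/1638155] → run A
t=21: vr[E=41472/12505 F=6144/2501 G=6463488/1638155] → run F
t=22: vr[E=41472/12505 F=7168/2501 G=6463488/1638155] → run F
t=23: vr[E=41472/12505 G=6463488/1638155] → run E
t=24: vr[E=57088/12505 G=6463488/1638155] → run G
t=25: vr[E=57088/12505 G=9024512/1638155] → run E
t=26: vr[E=72704/12505 G=9024512/1638155] → run G
t=27: vr[E=72704/12505] → run E
t=28: (idle)
t=29: (idle)
t=30: (idle)
t=31: (idle)
t=32: (idle)
t=33: (idle)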